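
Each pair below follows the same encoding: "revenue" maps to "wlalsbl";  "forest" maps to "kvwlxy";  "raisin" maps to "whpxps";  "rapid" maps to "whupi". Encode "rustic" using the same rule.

wbxyph

The shift depends on letter class: consonant r→w is +5, but vowel e→l is +7. The rule splits by letter class: vowels +7, consonants +5.
Applying it to rustic: r(cons)+5=w, u(vowel)+7=b, s(cons)+5=x, t(cons)+5=y, i(vowel)+7=p, c(cons)+5=h.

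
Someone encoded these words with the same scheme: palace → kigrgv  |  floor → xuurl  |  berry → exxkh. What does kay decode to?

The output letters match the input read backwards, each shifted +6: palace reversed is ecalap. Read the word backwards and shift each letter +6.
Undoing it on kay: shift back: k−6=e, a−6=u, y−6=s → eus; then reverse → sue.

sue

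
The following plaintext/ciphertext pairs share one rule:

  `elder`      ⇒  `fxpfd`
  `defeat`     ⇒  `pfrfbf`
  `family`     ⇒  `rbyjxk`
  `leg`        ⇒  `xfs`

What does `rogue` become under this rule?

Vowels shift forward by 1 and consonants shift forward by 12.
Applying it to rogue: r(cons)+12=d, o(vowel)+1=p, g(cons)+12=s, u(vowel)+1=v, e(vowel)+1=f.

dpsvf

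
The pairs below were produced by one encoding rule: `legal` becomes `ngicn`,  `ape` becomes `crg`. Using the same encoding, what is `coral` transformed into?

It's a constant shift of +2 (ROT2).
For coral: c+2=e, o+2=q, r+2=t, a+2=c, l+2=n.

eqtcn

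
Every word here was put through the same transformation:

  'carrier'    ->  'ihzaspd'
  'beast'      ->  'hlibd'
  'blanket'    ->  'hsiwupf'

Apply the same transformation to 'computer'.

ivuyeeqe

Letter i (0-indexed) is shifted by i+6, so successive shifts are 6, 7, 8, ….
Applying it to computer: c+6=i, o+7=v, m+8=u, p+9=y, u+10=e, t+11=e, e+12=q, r+13=e.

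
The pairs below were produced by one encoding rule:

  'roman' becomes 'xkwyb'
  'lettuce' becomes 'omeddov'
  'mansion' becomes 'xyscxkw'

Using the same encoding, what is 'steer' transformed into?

The output letters match the input read backwards, each shifted +10: roman reversed is namor. The word is reversed, then every letter is shifted forward by 10.
For steer: reverse → reets; then shift: r+10=b, e+10=o, e+10=o, t+10=d, s+10=c.

boodc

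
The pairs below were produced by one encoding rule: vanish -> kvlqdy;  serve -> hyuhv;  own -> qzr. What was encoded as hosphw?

temple

The output letters match the input read backwards, each shifted +3: vanish reversed is hsinav. Two steps: reverse the string, then apply a Caesar shift of +3.
Decoding hosphw: shift back: h−3=e, o−3=l, s−3=p, p−3=m, h−3=e, w−3=t → elpmet; then reverse → temple.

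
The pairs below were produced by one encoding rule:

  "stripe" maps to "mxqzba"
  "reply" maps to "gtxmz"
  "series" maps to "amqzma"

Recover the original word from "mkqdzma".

service

The word is reversed, then every letter is shifted forward by 8.
Decoding mkqdzma: shift back: m−8=e, k−8=c, q−8=i, d−8=v, z−8=r, m−8=e, a−8=s → ecivres; then reverse → service.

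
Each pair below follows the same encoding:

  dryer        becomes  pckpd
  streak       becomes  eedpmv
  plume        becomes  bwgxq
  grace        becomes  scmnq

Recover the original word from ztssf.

A repeating key of period 2 is used — shifts +12, +11 over and over.
Undoing it on ztssf: z−12=n, t−11=i, s−12=g, s−11=h, f−12=t.

night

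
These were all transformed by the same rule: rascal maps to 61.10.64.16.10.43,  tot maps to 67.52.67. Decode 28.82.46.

r(#18)→61 and a(#1)→10: differences scale by 3, so n = 3·pos + 7. Each letter becomes 3×(its alphabet position, a=1..z=26) + 7.
Undoing it on 28.82.46: 28→(28−7)÷3=7=g, 82→(82−7)÷3=25=y, 46→(46−7)÷3=13=m.

gym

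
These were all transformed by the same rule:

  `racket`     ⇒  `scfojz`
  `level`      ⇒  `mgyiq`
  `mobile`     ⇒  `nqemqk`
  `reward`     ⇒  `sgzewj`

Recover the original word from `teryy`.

scout

In racket: r→s is +1, a→c is +2, c→f is +3, k→o is +4 — the shift increases by 1 each position. The shift increases by 1 at each position, starting from +1: 1, 2, 3, ….
Undoing it on teryy: t−1=s, e−2=c, r−3=o, y−4=u, y−5=t.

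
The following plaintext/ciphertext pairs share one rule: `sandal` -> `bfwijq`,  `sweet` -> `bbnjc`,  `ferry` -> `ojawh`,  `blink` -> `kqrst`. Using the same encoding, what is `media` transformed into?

vjmnj

Shifts by position in sandal: pos 0: s→b (+9), pos 1: a→f (+5), pos 2: n→w (+9), pos 3: d→i (+5) — repeating every 2. A repeating key of period 2 is used — shifts +9, +5 over and over.
On media: m+9=v, e+5=j, d+9=m, i+5=n, a+9=j.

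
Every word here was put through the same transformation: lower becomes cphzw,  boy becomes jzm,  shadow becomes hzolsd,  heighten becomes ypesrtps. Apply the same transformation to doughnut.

efysrfzo

The word is reversed, then every letter is shifted forward by 11.
Applying it to doughnut: reverse → tunhguod; then shift: t+11=e, u+11=f, n+11=y, h+11=s, g+11=r, u+11=f, o+11=z, d+11=o.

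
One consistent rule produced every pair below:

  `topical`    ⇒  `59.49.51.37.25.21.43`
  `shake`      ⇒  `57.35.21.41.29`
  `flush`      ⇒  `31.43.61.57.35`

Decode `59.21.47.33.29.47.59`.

tangent

t(#20)→59 and o(#15)→49: differences scale by 2, so n = 2·pos + 19. With a=1..z=26, the number is 2·pos + 19.
Decoding 59.21.47.33.29.47.59: 59→(59−19)÷2=20=t, 21→(21−19)÷2=1=a, 47→(47−19)÷2=14=n, 33→(33−19)÷2=7=g, 29→(29−19)÷2=5=e, 47→(47−19)÷2=14=n, 59→(59−19)÷2=20=t.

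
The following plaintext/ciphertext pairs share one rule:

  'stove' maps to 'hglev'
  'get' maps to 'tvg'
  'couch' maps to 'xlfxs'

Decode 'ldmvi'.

Letters are reflected about the middle of the alphabet (position → 25−position): Atbash.
Decoding ldmvi: l↔o, d↔w, m↔n, v↔e, i↔r.

owner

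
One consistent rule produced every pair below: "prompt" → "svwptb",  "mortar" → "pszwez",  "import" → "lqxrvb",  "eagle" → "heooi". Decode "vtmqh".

Shifts by position in prompt: pos 0: p→s (+3), pos 1: r→v (+4), pos 2: o→w (+8), pos 3: m→p (+3), pos 4: p→t (+4), pos 5: t→b (+8) — repeating every 3. A repeating key of period 3 is used — shifts +3, +4, +8 over and over.
Undoing it on vtmqh: v−3=s, t−4=p, m−8=e, q−3=n, h−4=d.

spend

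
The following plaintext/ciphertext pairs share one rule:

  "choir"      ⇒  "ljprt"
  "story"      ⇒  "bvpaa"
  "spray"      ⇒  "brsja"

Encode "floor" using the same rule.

onpxt

Shifts by position in choir: pos 0: c→l (+9), pos 1: h→j (+2), pos 2: o→p (+1), pos 3: i→r (+9), pos 4: r→t (+2) — repeating every 3. The shifts repeat in a cycle of length 3: positions 0,1,… shift by +9, +2, +1, then the pattern repeats.
For floor: f+9=o, l+2=n, o+1=p, o+9=x, r+2=t.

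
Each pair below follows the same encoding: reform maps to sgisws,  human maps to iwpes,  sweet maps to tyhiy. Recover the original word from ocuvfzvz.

narrator

In reform: r→s is +1, e→g is +2, f→i is +3, o→s is +4 — the shift increases by 1 each position. Letter i (0-indexed) is shifted by i+1, so successive shifts are 1, 2, 3, ….
Undoing it on ocuvfzvz: o−1=n, c−2=a, u−3=r, v−4=r, f−5=a, z−6=t, v−7=o, z−8=r.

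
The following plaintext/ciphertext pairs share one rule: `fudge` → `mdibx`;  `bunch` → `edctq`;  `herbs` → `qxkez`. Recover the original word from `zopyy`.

stall

Treating letters as 0–25, the rule is x ↦ 15x + 15 (mod 26).
Undoing it on zopyy: z(25)→7·(25−15)≡18=s; o(14)→7·(14−15)≡19=t; p(15)→7·(15−15)≡0=a; y(24)→7·(24−15)≡11=l; y(24)→7·(24−15)≡11=l (all mod 26).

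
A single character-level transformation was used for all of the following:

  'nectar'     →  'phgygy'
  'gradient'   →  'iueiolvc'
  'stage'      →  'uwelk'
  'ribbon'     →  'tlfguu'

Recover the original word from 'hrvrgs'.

The shift increases by 1 at each position, starting from +2: 2, 3, 4, ….
Decoding hrvrgs: h−2=f, r−3=o, v−4=r, r−5=m, g−6=a, s−7=l.

formal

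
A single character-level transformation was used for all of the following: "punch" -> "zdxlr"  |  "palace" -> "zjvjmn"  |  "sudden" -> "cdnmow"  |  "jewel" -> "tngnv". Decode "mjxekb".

canvas

A repeating key of period 2 is used — shifts +10, +9 over and over.
Reversing it on mjxekb: m−10=c, j−9=a, x−10=n, e−9=v, k−10=a, b−9=s.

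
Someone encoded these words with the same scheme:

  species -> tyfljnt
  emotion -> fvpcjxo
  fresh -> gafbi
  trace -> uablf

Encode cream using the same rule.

dafjn

Shifts by position in species: pos 0: s→t (+1), pos 1: p→y (+9), pos 2: e→f (+1), pos 3: c→l (+9) — repeating every 2. The shifts repeat in a cycle of length 2: positions 0,1,… shift by +1, +9, then the pattern repeats.
For cream: c+1=d, r+9=a, e+1=f, a+9=j, m+1=n.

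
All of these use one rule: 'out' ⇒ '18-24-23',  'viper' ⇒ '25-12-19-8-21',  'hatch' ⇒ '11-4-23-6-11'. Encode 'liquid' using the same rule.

o is letter #15 and maps to 18: an offset of 3. Letters become their 1-based position plus 3 (so a→4, b→5, …).
For liquid: l=12→15, i=9→12, q=17→20, u=21→24, i=9→12, d=4→7.

15-12-20-24-12-7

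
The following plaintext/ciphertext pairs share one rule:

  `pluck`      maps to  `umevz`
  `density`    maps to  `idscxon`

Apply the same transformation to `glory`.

The output letters match the input read backwards, each shifted +10: pluck reversed is kculp. Two steps: reverse the string, then apply a Caesar shift of +10.
On glory: reverse → yrolg; then shift: y+10=i, r+10=b, o+10=y, l+10=v, g+10=q.

ibyvq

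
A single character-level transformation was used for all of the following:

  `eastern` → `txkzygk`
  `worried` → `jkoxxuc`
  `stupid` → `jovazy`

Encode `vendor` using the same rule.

The output letters match the input read backwards, each shifted +6: eastern reversed is nretsae. The word is reversed, then every letter is shifted forward by 6.
Applying it to vendor: reverse → rodnev; then shift: r+6=x, o+6=u, d+6=j, n+6=t, e+6=k, v+6=b.

xujtkb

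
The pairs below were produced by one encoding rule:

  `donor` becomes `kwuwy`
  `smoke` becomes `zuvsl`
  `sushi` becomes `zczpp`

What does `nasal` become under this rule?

uizis

Shifts by position in donor: pos 0: d→k (+7), pos 1: o→w (+8), pos 2: n→u (+7), pos 3: o→w (+8) — repeating every 2. The shifts repeat in a cycle of length 2: positions 0,1,… shift by +7, +8, then the pattern repeats.
For nasal: n+7=u, a+8=i, s+7=z, a+8=i, l+7=s.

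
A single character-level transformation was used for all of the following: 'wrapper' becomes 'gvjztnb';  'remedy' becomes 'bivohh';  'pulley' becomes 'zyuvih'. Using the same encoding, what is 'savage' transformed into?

ceekkn

Shifts by position in wrapper: pos 0: w→g (+10), pos 1: r→v (+4), pos 2: a→j (+9), pos 3: p→z (+10), pos 4: p→t (+4), pos 5: e→n (+9) — repeating every 3. It's a Vigenère-style cipher with numeric key [10,4,9]: position i shifts by key[i mod 3].
For savage: s+10=c, a+4=e, v+9=e, a+10=k, g+4=k, e+9=n.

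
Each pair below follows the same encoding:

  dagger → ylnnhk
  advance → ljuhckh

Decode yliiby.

rubber

The output letters match the input read backwards, each shifted +7: dagger reversed is reggad. The word is reversed, then every letter is shifted forward by 7.
Decoding yliiby: shift back: y−7=r, l−7=e, i−7=b, i−7=b, b−7=u, y−7=r → rebbur; then reverse → rubber.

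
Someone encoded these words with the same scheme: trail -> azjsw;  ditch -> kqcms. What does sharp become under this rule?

Each letter shifts forward by (position + 7), i.e. 7, 8, 9, … — the shift grows by one for each successive letter.
For sharp: s+7=z, h+8=p, a+9=j, r+10=b, p+11=a.

zpjba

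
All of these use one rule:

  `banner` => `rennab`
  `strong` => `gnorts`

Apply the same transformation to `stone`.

enots

The output letters match the input read backwards: banner reversed is rennab. It's just the letters in reverse order.
Applying it to stone: reverse → enots.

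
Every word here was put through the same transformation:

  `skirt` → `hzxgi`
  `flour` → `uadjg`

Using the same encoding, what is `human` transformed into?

wjbpc

Every letter moves 15 places later in the alphabet, wrapping around z→a.
Applying it to human: h+15=w, u+15=j, m+15=b, a+15=p, n+15=c.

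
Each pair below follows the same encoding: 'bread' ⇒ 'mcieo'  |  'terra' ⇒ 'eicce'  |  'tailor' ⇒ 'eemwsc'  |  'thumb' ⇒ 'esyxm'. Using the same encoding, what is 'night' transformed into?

The shift depends on letter class: consonant b→m is +11, but vowel e→i is +4. Vowels shift forward by 4 and consonants shift forward by 11.
On night: n(cons)+11=y, i(vowel)+4=m, g(cons)+11=r, h(cons)+11=s, t(cons)+11=e.

ymrse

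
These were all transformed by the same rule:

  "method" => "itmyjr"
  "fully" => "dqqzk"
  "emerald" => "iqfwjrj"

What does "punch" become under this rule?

The output letters match the input read backwards, each shifted +5: method reversed is dohtem. Read the word backwards and shift each letter +5.
Applying it to punch: reverse → hcnup; then shift: h+5=m, c+5=h, n+5=s, u+5=z, p+5=u.

mhszu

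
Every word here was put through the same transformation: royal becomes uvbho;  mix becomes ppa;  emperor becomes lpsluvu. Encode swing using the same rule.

vzpqj

The shift depends on letter class: consonant r→u is +3, but vowel o→v is +7. The rule splits by letter class: vowels +7, consonants +3.
On swing: s(cons)+3=v, w(cons)+3=z, i(vowel)+7=p, n(cons)+3=q, g(cons)+3=j.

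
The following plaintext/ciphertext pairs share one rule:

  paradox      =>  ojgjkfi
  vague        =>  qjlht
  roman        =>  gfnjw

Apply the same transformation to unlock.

hwefbv

p(15)→o(14) and a(0)→j(9) fit y≡9x+9 (mod 26); the inverse of 9 mod 26 is 3. This is an affine cipher: with a=0,…,z=25, each position x becomes (9x+9) mod 26.
Applying it to unlock: u(20)→9·20+9≡7=h; n(13)→9·13+9≡22=w; l(11)→9·11+9≡4=e; o(14)→9·14+9≡5=f; c(2)→9·2+9≡1=b; k(10)→9·10+9≡21=v (all mod 26).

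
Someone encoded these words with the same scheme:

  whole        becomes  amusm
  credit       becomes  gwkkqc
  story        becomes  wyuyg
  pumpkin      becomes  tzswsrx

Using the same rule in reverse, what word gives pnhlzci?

Letter i (0-indexed) is shifted by i+4, so successive shifts are 4, 5, 6, ….
Reversing it on pnhlzci: p−4=l, n−5=i, h−6=b, l−7=e, z−8=r, c−9=t, i−10=y.

liberty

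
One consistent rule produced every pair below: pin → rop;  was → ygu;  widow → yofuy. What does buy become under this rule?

The shift depends on letter class: consonant p→r is +2, but vowel i→o is +6. Vowels shift forward by 6 and consonants shift forward by 2.
On buy: b(cons)+2=d, u(vowel)+6=a, y(cons)+2=a.

daa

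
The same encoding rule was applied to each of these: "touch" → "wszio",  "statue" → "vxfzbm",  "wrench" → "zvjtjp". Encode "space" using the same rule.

In touch: t→w is +3, o→s is +4, u→z is +5, c→i is +6 — the shift increases by 1 each position. Each letter shifts forward by (position + 3), i.e. 3, 4, 5, … — the shift grows by one for each successive letter.
For space: s+3=v, p+4=t, a+5=f, c+6=i, e+7=l.

vtfil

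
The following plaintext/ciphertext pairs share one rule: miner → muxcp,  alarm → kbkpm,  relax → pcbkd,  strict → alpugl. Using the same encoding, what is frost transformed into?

npial

m(12)→m(12) and i(8)→u(20) fit y≡11x+10 (mod 26); the inverse of 11 mod 26 is 19. This is an affine cipher: with a=0,…,z=25, each position x becomes (11x+10) mod 26.
Applying it to frost: f(5)→11·5+10≡13=n; r(17)→11·17+10≡15=p; o(14)→11·14+10≡8=i; s(18)→11·18+10≡0=a; t(19)→11·19+10≡11=l (all mod 26).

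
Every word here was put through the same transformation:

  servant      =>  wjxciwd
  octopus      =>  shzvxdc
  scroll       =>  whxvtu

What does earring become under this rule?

ifxyqwq

Each letter shifts forward by (position + 4), i.e. 4, 5, 6, … — the shift grows by one for each successive letter.
On earring: e+4=i, a+5=f, r+6=x, r+7=y, i+8=q, n+9=w, g+10=q.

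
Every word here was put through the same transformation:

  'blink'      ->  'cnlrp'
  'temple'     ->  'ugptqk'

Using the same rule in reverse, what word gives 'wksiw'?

In blink: b→c is +1, l→n is +2, i→l is +3, n→r is +4 — the shift increases by 1 each position. Each letter shifts forward by (position + 1), i.e. 1, 2, 3, … — the shift grows by one for each successive letter.
Decoding wksiw: w−1=v, k−2=i, s−3=p, i−4=e, w−5=r.

viper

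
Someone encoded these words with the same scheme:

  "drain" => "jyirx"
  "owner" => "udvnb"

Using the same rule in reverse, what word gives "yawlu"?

stock

In drain: d→j is +6, r→y is +7, a→i is +8, i→r is +9 — the shift increases by 1 each position. Letter i (0-indexed) is shifted by i+6, so successive shifts are 6, 7, 8, ….
Reversing it on yawlu: y−6=s, a−7=t, w−8=o, l−9=c, u−10=k.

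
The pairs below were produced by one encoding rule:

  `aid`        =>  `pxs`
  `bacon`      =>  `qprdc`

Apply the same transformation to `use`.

jht

Compare letters: a→p is +15, i→x is +15, d→s is +15 — a constant shift. Each letter is shifted forward by 15 in the alphabet (a Caesar shift of +15).
For use: u+15=j, s+15=h, e+15=t.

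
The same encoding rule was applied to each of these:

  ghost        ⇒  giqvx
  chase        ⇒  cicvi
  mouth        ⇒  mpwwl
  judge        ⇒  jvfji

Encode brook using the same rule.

bsqro

In ghost: g→g is +0, h→i is +1, o→q is +2, s→v is +3 — the shift increases by 1 each position. Letter i (0-indexed) is shifted by i+0, so successive shifts are 0, 1, 2, ….
For brook: b+0=b, r+1=s, o+2=q, o+3=r, k+4=o.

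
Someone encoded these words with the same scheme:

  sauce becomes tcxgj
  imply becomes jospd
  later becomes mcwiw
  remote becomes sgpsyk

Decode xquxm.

In sauce: s→t is +1, a→c is +2, u→x is +3, c→g is +4 — the shift increases by 1 each position. The shift increases by 1 at each position, starting from +1: 1, 2, 3, ….
Decoding xquxm: x−1=w, q−2=o, u−3=r, x−4=t, m−5=h.

worth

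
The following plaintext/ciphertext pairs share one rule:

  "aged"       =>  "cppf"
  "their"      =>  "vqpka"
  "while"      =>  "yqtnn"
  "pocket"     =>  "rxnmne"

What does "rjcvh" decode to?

party

Shifts by position in aged: pos 0: a→c (+2), pos 1: g→p (+9), pos 2: e→p (+11), pos 3: d→f (+2) — repeating every 3. A repeating key of period 3 is used — shifts +2, +9, +11 over and over.
Undoing it on rjcvh: r−2=p, j−9=a, c−11=r, v−2=t, h−9=y.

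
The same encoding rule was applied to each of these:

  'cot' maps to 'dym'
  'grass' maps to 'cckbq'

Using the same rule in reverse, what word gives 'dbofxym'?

The output letters match the input read backwards, each shifted +10: cot reversed is toc. Two steps: reverse the string, then apply a Caesar shift of +10.
Undoing it on dbofxym: shift back: d−10=t, b−10=r, o−10=e, f−10=v, x−10=n, y−10=o, m−10=c → trevnoc; then reverse → convert.

convert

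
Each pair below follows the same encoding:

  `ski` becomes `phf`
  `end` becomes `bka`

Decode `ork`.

This is a Caesar cipher with shift 23.
Undoing it on ork: o−23=r, r−23=u, k−23=n.

run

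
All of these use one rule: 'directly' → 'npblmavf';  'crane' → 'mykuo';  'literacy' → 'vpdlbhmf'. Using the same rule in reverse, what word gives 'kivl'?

Shifts by position in directly: pos 0: d→n (+10), pos 1: i→p (+7), pos 2: r→b (+10), pos 3: e→l (+7) — repeating every 2. The shifts repeat in a cycle of length 2: positions 0,1,… shift by +10, +7, then the pattern repeats.
Undoing it on kivl: k−10=a, i−7=b, v−10=l, l−7=e.

able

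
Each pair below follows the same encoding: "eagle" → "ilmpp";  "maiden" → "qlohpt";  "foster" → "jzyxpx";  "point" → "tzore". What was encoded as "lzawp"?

Shifts by position in eagle: pos 0: e→i (+4), pos 1: a→l (+11), pos 2: g→m (+6), pos 3: l→p (+4), pos 4: e→p (+11) — repeating every 3. The shifts repeat in a cycle of length 3: positions 0,1,… shift by +4, +11, +6, then the pattern repeats.
Undoing it on lzawp: l−4=h, z−11=o, a−6=u, w−4=s, p−11=e.

house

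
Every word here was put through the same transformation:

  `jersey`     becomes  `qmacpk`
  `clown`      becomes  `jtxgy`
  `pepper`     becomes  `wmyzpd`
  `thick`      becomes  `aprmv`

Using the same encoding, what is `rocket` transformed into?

In jersey: j→q is +7, e→m is +8, r→a is +9, s→c is +10 — the shift increases by 1 each position. The shift increases by 1 at each position, starting from +7: 7, 8, 9, ….
Applying it to rocket: r+7=y, o+8=w, c+9=l, k+10=u, e+11=p, t+12=f.

ywlupf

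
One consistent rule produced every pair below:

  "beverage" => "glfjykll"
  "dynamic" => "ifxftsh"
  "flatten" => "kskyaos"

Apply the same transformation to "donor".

Shifts by position in beverage: pos 0: b→g (+5), pos 1: e→l (+7), pos 2: v→f (+10), pos 3: e→j (+5), pos 4: r→y (+7), pos 5: a→k (+10) — repeating every 3. A repeating key of period 3 is used — shifts +5, +7, +10 over and over.
Applying it to donor: d+5=i, o+7=v, n+10=x, o+5=t, r+7=y.

ivxty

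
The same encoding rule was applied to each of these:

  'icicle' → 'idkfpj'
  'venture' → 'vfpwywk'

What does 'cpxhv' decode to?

Each letter shifts forward by its position index (0, 1, 2, …) — the shift grows by one for each successive letter.
Undoing it on cpxhv: c−0=c, p−1=o, x−2=v, h−3=e, v−4=r.

cover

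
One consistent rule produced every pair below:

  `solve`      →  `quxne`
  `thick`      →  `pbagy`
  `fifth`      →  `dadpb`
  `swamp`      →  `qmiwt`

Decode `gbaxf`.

Each letter's alphabet position (a=0..z=25) is mapped through 25·x+8 mod 26 — an affine cipher.
Decoding gbaxf: g(6)→25·(6−8)≡2=c; b(1)→25·(1−8)≡7=h; a(0)→25·(0−8)≡8=i; x(23)→25·(23−8)≡11=l; f(5)→25·(5−8)≡3=d (all mod 26).

child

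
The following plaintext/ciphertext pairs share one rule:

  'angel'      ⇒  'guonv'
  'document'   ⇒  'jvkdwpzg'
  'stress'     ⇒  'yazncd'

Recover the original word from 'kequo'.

In angel: a→g is +6, n→u is +7, g→o is +8, e→n is +9 — the shift increases by 1 each position. The shift increases by 1 at each position, starting from +6: 6, 7, 8, ….
Undoing it on kequo: k−6=e, e−7=x, q−8=i, u−9=l, o−10=e.

exile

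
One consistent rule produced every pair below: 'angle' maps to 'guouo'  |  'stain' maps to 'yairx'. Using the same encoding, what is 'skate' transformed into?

In angle: a→g is +6, n→u is +7, g→o is +8, l→u is +9 — the shift increases by 1 each position. Each letter shifts forward by (position + 6), i.e. 6, 7, 8, … — the shift grows by one for each successive letter.
For skate: s+6=y, k+7=r, a+8=i, t+9=c, e+10=o.

yrico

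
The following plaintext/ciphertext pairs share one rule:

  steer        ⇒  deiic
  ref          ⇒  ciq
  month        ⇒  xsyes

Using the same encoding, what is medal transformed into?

xioew

The shift depends on letter class: consonant s→d is +11, but vowel e→i is +4. The rule splits by letter class: vowels +4, consonants +11.
For medal: m(cons)+11=x, e(vowel)+4=i, d(cons)+11=o, a(vowel)+4=e, l(cons)+11=w.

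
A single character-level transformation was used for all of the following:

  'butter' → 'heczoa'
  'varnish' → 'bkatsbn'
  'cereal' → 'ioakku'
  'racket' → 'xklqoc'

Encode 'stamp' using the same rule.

Shifts by position in butter: pos 0: b→h (+6), pos 1: u→e (+10), pos 2: t→c (+9), pos 3: t→z (+6), pos 4: e→o (+10), pos 5: r→a (+9) — repeating every 3. It's a Vigenère-style cipher with numeric key [6,10,9]: position i shifts by key[i mod 3].
On stamp: s+6=y, t+10=d, a+9=j, m+6=s, p+10=z.

ydjsz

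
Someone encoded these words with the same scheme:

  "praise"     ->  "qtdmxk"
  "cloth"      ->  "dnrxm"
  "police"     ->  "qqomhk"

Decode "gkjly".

fight

In praise: p→q is +1, r→t is +2, a→d is +3, i→m is +4 — the shift increases by 1 each position. Letter i (0-indexed) is shifted by i+1, so successive shifts are 1, 2, 3, ….
Undoing it on gkjly: g−1=f, k−2=i, j−3=g, l−4=h, y−5=t.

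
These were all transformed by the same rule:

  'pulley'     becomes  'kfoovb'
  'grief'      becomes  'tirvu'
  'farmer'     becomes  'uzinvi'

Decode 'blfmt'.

young

Each letter's alphabet position (a=0..z=25) is mapped through 25·x+25 mod 26 — an affine cipher.
Undoing it on blfmt: b(1)→25·(1−25)≡24=y; l(11)→25·(11−25)≡14=o; f(5)→25·(5−25)≡20=u; m(12)→25·(12−25)≡13=n; t(19)→25·(19−25)≡6=g (all mod 26).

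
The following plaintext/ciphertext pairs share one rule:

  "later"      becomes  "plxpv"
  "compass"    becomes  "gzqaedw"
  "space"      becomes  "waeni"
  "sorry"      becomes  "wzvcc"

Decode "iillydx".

Shifts by position in later: pos 0: l→p (+4), pos 1: a→l (+11), pos 2: t→x (+4), pos 3: e→p (+11) — repeating every 2. It's a Vigenère-style cipher with numeric key [4,11]: position i shifts by key[i mod 2].
Undoing it on iillydx: i−4=e, i−11=x, l−4=h, l−11=a, y−4=u, d−11=s, x−4=t.

exhaust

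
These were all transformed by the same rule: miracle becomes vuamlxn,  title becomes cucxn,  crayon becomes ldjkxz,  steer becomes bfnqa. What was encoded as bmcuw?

Shifts by position in miracle: pos 0: m→v (+9), pos 1: i→u (+12), pos 2: r→a (+9), pos 3: a→m (+12) — repeating every 2. It's a Vigenère-style cipher with numeric key [9,12]: position i shifts by key[i mod 2].
Decoding bmcuw: b−9=s, m−12=a, c−9=t, u−12=i, w−9=n.

satin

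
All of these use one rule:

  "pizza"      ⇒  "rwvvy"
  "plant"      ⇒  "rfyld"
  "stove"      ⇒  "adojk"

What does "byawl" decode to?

p(15)→r(17) and i(8)→w(22) fit y≡3x+24 (mod 26); the inverse of 3 mod 26 is 9. Treating letters as 0–25, the rule is x ↦ 3x + 24 (mod 26).
Undoing it on byawl: b(1)→9·(1−24)≡1=b; y(24)→9·(24−24)≡0=a; a(0)→9·(0−24)≡18=s; w(22)→9·(22−24)≡8=i; l(11)→9·(11−24)≡13=n (all mod 26).

basin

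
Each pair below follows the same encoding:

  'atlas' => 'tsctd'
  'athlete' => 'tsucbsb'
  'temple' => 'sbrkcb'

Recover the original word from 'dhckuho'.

Treating letters as 0–25, the rule is x ↦ 15x + 19 (mod 26).
Reversing it on dhckuho: d(3)→7·(3−19)≡18=s; h(7)→7·(7−19)≡20=u; c(2)→7·(2−19)≡11=l; k(10)→7·(10−19)≡15=p; u(20)→7·(20−19)≡7=h; h(7)→7·(7−19)≡20=u; o(14)→7·(14−19)≡17=r (all mod 26).

sulphur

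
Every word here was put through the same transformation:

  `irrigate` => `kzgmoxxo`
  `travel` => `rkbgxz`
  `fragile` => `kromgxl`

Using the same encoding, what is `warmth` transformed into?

nzsxgc

The output letters match the input read backwards, each shifted +6: irrigate reversed is etagirri. The word is reversed, then every letter is shifted forward by 6.
Applying it to warmth: reverse → htmraw; then shift: h+6=n, t+6=z, m+6=s, r+6=x, a+6=g, w+6=c.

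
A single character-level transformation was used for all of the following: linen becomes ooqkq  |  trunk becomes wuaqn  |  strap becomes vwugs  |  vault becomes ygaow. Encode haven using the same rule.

kgykq

The shift depends on letter class: consonant l→o is +3, but vowel i→o is +6. Vowels shift forward by 6 and consonants shift forward by 3.
Applying it to haven: h(cons)+3=k, a(vowel)+6=g, v(cons)+3=y, e(vowel)+6=k, n(cons)+3=q.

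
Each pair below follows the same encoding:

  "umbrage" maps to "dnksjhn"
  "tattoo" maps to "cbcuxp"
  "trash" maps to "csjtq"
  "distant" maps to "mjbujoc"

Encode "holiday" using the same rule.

qpujmbh

Shifts by position in umbrage: pos 0: u→d (+9), pos 1: m→n (+1), pos 2: b→k (+9), pos 3: r→s (+1) — repeating every 2. It's a Vigenère-style cipher with numeric key [9,1]: position i shifts by key[i mod 2].
For holiday: h+9=q, o+1=p, l+9=u, i+1=j, d+9=m, a+1=b, y+9=h.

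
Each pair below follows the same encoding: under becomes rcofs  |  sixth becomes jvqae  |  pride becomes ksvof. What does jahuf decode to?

u(20)→r(17) and n(13)→c(2) fit y≡17x+15 (mod 26); the inverse of 17 mod 26 is 23. Treating letters as 0–25, the rule is x ↦ 17x + 15 (mod 26).
Undoing it on jahuf: j(9)→23·(9−15)≡18=s; a(0)→23·(0−15)≡19=t; h(7)→23·(7−15)≡24=y; u(20)→23·(20−15)≡11=l; f(5)→23·(5−15)≡4=e (all mod 26).

style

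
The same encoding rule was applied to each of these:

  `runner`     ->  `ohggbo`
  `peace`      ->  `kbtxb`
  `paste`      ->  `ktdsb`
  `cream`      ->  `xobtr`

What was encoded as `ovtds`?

Treating letters as 0–25, the rule is x ↦ 15x + 19 (mod 26).
Decoding ovtds: o(14)→7·(14−19)≡17=r; v(21)→7·(21−19)≡14=o; t(19)→7·(19−19)≡0=a; d(3)→7·(3−19)≡18=s; s(18)→7·(18−19)≡19=t (all mod 26).

roast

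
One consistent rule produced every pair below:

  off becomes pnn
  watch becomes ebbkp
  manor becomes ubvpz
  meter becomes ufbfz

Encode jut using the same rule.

The shift depends on letter class: consonant f→n is +8, but vowel o→p is +1. The rule splits by letter class: vowels +1, consonants +8.
For jut: j(cons)+8=r, u(vowel)+1=v, t(cons)+8=b.

rvb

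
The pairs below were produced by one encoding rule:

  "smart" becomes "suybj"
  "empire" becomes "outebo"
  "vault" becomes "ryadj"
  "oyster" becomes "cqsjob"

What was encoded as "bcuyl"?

s(18)→s(18) and m(12)→u(20) fit y≡17x+24 (mod 26); the inverse of 17 mod 26 is 23. This is an affine cipher: with a=0,…,z=25, each position x becomes (17x+24) mod 26.
Decoding bcuyl: b(1)→23·(1−24)≡17=r; c(2)→23·(2−24)≡14=o; u(20)→23·(20−24)≡12=m; y(24)→23·(24−24)≡0=a; l(11)→23·(11−24)≡13=n (all mod 26).

roman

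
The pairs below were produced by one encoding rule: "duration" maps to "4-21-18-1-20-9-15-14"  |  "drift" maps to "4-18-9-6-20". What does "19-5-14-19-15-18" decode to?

d is letter #4 and maps to 4: an offset of 0. Letters become their 1-indexed alphabet positions: a=1 … z=26.
Reversing it on 19-5-14-19-15-18: 19=s, 5=e, 14=n, 19=s, 15=o, 18=r.

sensor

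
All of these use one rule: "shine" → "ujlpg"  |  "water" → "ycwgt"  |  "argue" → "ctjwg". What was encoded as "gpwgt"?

enter

Shifts by position in shine: pos 0: s→u (+2), pos 1: h→j (+2), pos 2: i→l (+3), pos 3: n→p (+2), pos 4: e→g (+2) — repeating every 3. A repeating key of period 3 is used — shifts +2, +2, +3 over and over.
Reversing it on gpwgt: g−2=e, p−2=n, w−3=t, g−2=e, t−2=r.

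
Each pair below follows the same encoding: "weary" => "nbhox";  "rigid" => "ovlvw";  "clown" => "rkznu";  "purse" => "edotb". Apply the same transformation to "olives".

w(22)→n(13) and e(4)→b(1) fit y≡5x+7 (mod 26); the inverse of 5 mod 26 is 21. Treating letters as 0–25, the rule is x ↦ 5x + 7 (mod 26).
Applying it to olives: o(14)→5·14+7≡25=z; l(11)→5·11+7≡10=k; i(8)→5·8+7≡21=v; v(21)→5·21+7≡8=i; e(4)→5·4+7≡1=b; s(18)→5·18+7≡19=t (all mod 26).

zkvibt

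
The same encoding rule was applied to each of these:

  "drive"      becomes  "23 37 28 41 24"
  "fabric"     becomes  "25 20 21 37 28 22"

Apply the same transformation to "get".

d is letter #4 and maps to 23: an offset of 19. The number is (letter's place in the alphabet, a=1) + 19.
Applying it to get: g=7→26, e=5→24, t=20→39.

26 24 39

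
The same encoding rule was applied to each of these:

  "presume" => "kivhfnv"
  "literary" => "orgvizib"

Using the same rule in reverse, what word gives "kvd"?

pew

Each pair mirrors across the alphabet (p↔k, r↔i, e↔v): positions sum to 25. Each letter is replaced by its mirror in the alphabet: a↔z, b↔y, c↔x, and so on (the Atbash cipher).
Decoding kvd: k↔p, v↔e, d↔w.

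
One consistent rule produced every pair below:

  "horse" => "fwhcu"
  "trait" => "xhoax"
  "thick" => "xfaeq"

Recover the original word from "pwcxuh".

foster

h(7)→f(5) and o(14)→w(22) fit y≡21x+14 (mod 26); the inverse of 21 mod 26 is 5. This is an affine cipher: with a=0,…,z=25, each position x becomes (21x+14) mod 26.
Reversing it on pwcxuh: p(15)→5·(15−14)≡5=f; w(22)→5·(22−14)≡14=o; c(2)→5·(2−14)≡18=s; x(23)→5·(23−14)≡19=t; u(20)→5·(20−14)≡4=e; h(7)→5·(7−14)≡17=r (all mod 26).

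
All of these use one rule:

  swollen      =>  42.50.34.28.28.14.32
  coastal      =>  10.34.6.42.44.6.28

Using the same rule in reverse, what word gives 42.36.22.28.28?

spill

The formula is n = 2×(alphabet index, a=1) + 4.
Reversing it on 42.36.22.28.28: 42→(42−4)÷2=19=s, 36→(36−4)÷2=16=p, 22→(22−4)÷2=9=i, 28→(28−4)÷2=12=l, 28→(28−4)÷2=12=l.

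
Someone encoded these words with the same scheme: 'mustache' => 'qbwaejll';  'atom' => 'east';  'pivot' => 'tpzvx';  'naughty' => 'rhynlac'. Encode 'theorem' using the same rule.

Shifts by position in mustache: pos 0: m→q (+4), pos 1: u→b (+7), pos 2: s→w (+4), pos 3: t→a (+7) — repeating every 2. It's a Vigenère-style cipher with numeric key [4,7]: position i shifts by key[i mod 2].
Applying it to theorem: t+4=x, h+7=o, e+4=i, o+7=v, r+4=v, e+7=l, m+4=q.

xoivvlq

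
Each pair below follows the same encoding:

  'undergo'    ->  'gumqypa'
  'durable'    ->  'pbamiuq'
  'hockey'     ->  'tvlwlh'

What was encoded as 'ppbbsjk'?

display

Shifts by position in undergo: pos 0: u→g (+12), pos 1: n→u (+7), pos 2: d→m (+9), pos 3: e→q (+12), pos 4: r→y (+7), pos 5: g→p (+9) — repeating every 3. The shifts repeat in a cycle of length 3: positions 0,1,… shift by +12, +7, +9, then the pattern repeats.
Reversing it on ppbbsjk: p−12=d, p−7=i, b−9=s, b−12=p, s−7=l, j−9=a, k−12=y.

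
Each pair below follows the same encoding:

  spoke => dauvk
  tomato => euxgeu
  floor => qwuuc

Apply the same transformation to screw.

The rule splits by letter class: vowels +6, consonants +11.
For screw: s(cons)+11=d, c(cons)+11=n, r(cons)+11=c, e(vowel)+6=k, w(cons)+11=h.

dnckh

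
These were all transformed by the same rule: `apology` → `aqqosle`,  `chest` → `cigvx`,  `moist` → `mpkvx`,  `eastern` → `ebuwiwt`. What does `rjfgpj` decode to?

In apology: a→a is +0, p→q is +1, o→q is +2, l→o is +3 — the shift increases by 1 each position. Letter i (0-indexed) is shifted by i+0, so successive shifts are 0, 1, 2, ….
Decoding rjfgpj: r−0=r, j−1=i, f−2=d, g−3=d, p−4=l, j−5=e.

riddle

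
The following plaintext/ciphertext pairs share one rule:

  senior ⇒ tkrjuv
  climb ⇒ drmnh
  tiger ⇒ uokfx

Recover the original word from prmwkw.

olives

Shifts by position in senior: pos 0: s→t (+1), pos 1: e→k (+6), pos 2: n→r (+4), pos 3: i→j (+1), pos 4: o→u (+6), pos 5: r→v (+4) — repeating every 3. The shifts repeat in a cycle of length 3: positions 0,1,… shift by +1, +6, +4, then the pattern repeats.
Reversing it on prmwkw: p−1=o, r−6=l, m−4=i, w−1=v, k−6=e, w−4=s.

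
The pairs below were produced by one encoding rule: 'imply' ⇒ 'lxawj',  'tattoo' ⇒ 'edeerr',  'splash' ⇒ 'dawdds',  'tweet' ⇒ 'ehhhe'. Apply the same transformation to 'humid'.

The rule splits by letter class: vowels +3, consonants +11.
For humid: h(cons)+11=s, u(vowel)+3=x, m(cons)+11=x, i(vowel)+3=l, d(cons)+11=o.

sxxlo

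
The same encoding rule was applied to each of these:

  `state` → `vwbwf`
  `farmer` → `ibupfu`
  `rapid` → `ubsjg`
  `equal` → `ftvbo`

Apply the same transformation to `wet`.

Vowels shift forward by 1 and consonants shift forward by 3.
For wet: w(cons)+3=z, e(vowel)+1=f, t(cons)+3=w.

zfw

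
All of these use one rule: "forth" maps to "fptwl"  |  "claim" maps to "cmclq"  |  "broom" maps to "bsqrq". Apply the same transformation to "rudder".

rvfgiw

In forth: f→f is +0, o→p is +1, r→t is +2, t→w is +3 — the shift increases by 1 each position. Each letter shifts forward by its position index (0, 1, 2, …) — the shift grows by one for each successive letter.
On rudder: r+0=r, u+1=v, d+2=f, d+3=g, e+4=i, r+5=w.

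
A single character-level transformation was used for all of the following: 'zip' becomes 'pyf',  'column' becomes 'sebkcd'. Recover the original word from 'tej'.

dot

Compare letters: z→p is +16, i→y is +16, p→f is +16 — a constant shift. Each letter is shifted forward by 16 in the alphabet (a Caesar shift of +16).
Undoing it on tej: t−16=d, e−16=o, j−16=t.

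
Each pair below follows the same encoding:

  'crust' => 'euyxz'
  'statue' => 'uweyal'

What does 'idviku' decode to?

Each letter shifts forward by (position + 2), i.e. 2, 3, 4, … — the shift grows by one for each successive letter.
Undoing it on idviku: i−2=g, d−3=a, v−4=r, i−5=d, k−6=e, u−7=n.

garden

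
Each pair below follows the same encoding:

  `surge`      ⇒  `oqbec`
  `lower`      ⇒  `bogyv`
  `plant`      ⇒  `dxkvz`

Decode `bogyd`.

The output letters match the input read backwards, each shifted +10: surge reversed is egrus. The word is reversed, then every letter is shifted forward by 10.
Reversing it on bogyd: shift back: b−10=r, o−10=e, g−10=w, y−10=o, d−10=t → rewot; then reverse → tower.

tower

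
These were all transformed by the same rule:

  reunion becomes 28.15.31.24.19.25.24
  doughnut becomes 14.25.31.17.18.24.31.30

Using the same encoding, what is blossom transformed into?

r is letter #18 and maps to 28: an offset of 10. Each letter is replaced by its alphabet position (a=1..z=26) + 10.
For blossom: b=2→12, l=12→22, o=15→25, s=19→29, s=19→29, o=15→25, m=13→23.

12.22.25.29.29.25.23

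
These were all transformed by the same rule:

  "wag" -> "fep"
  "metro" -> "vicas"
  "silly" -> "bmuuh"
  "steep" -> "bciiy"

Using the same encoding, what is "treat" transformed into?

Vowels shift forward by 4 and consonants shift forward by 9.
On treat: t(cons)+9=c, r(cons)+9=a, e(vowel)+4=i, a(vowel)+4=e, t(cons)+9=c.

caiec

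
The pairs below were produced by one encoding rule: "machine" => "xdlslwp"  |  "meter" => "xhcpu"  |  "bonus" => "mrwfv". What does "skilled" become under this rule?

dnrwono

Shifts by position in machine: pos 0: m→x (+11), pos 1: a→d (+3), pos 2: c→l (+9), pos 3: h→s (+11), pos 4: i→l (+3), pos 5: n→w (+9) — repeating every 3. A repeating key of period 3 is used — shifts +11, +3, +9 over and over.
Applying it to skilled: s+11=d, k+3=n, i+9=r, l+11=w, l+3=o, e+9=n, d+11=o.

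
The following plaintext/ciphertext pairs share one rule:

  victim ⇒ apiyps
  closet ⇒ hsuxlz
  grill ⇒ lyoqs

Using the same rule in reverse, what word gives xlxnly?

series

Shifts by position in victim: pos 0: v→a (+5), pos 1: i→p (+7), pos 2: c→i (+6), pos 3: t→y (+5), pos 4: i→p (+7), pos 5: m→s (+6) — repeating every 3. The shifts repeat in a cycle of length 3: positions 0,1,… shift by +5, +7, +6, then the pattern repeats.
Reversing it on xlxnly: x−5=s, l−7=e, x−6=r, n−5=i, l−7=e, y−6=s.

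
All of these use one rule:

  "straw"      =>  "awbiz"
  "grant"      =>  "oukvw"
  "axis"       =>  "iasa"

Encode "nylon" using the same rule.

vbvwq

Shifts by position in straw: pos 0: s→a (+8), pos 1: t→w (+3), pos 2: r→b (+10), pos 3: a→i (+8), pos 4: w→z (+3) — repeating every 3. It's a Vigenère-style cipher with numeric key [8,3,10]: position i shifts by key[i mod 3].
For nylon: n+8=v, y+3=b, l+10=v, o+8=w, n+3=q.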